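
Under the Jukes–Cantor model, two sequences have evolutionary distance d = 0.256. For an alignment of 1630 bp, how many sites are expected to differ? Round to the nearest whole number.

Invert JC69: p = (3/4)(1 − e^(−4d/3)) = 0.75 × (1 − e^(-0.341333)) = 0.75 × (1 − 0.710822) = 0.216884.
Expected differing sites = pL ≈ 0.216884 × 1630 = 353.52092 ≈ 354.

354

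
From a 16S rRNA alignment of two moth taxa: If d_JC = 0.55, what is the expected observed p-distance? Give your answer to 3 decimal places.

p = (3/4)(1 − e^(−4d/3)) = 0.75 × (1 − e^(-0.733333)) = 0.75 × (1 − 0.480305) = 0.389771.

0.390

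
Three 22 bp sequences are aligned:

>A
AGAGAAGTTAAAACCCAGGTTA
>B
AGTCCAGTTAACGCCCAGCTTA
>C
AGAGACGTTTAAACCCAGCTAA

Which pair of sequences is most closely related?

A and C

A–B: 6/22 differ, p = 0.273, d = 0.339.
A–C: 4/22 differ, p = 0.182, d = 0.208.
B–C: 8/22 differ, p = 0.364, d = 0.497.
The smallest distance is between A and C.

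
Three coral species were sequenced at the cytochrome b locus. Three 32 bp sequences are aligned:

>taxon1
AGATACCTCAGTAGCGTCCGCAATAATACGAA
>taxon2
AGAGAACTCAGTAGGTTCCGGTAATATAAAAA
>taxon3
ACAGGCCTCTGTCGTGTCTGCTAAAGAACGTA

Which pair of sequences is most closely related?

taxon1 and taxon2

taxon1–taxon2: 10/32 differ, p = 0.313, d = 0.404.
taxon1–taxon3: 12/32 differ, p = 0.375, d = 0.520.
taxon2–taxon3: 15/32 differ, p = 0.469, d = 0.736.
The smallest distance is between taxon1 and taxon2.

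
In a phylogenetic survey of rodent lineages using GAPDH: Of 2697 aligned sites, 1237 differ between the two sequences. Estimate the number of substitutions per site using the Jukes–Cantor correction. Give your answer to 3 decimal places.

p = 1237/2697 ≈ 0.458658.
d = −(3/4) ln(1 − 4p/3) = −0.75 ln(1 − 0.611544) = −0.75 ln(0.388456)
  = −0.75 × (-0.945575) = 0.709181 substitutions/site.

0.709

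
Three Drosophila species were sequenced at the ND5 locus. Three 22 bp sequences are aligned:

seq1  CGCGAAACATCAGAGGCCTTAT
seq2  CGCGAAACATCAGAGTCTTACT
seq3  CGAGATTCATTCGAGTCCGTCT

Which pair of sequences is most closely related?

seq1–seq2: 4/22 differ, p = 0.182, d = 0.208.
seq1–seq3: 8/22 differ, p = 0.364, d = 0.497.
seq2–seq3: 8/22 differ, p = 0.364, d = 0.497.
The smallest distance is between seq1 and seq2.

seq1 and seq2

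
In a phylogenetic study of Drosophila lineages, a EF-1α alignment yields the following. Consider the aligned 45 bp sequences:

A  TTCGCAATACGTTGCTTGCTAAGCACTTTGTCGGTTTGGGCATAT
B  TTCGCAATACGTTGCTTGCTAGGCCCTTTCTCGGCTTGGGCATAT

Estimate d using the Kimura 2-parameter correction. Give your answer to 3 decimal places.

Of 45 sites, 2 differences are transitions and 2 are transversions, so P = 2/45 ≈ 0.044444 and Q = 2/45 ≈ 0.044444.
Under the Kimura two-parameter model, d = −½ ln(1 − 2P − Q) − ¼ ln(1 − 2Q).
1 − 2P − Q = 0.866668, giving −½ ln(0.866668) = 0.071550.
1 − 2Q = 0.911112, giving −¼ ln(0.911112) = 0.023272.
d = 0.071550 + 0.023272 = 0.094822.

0.095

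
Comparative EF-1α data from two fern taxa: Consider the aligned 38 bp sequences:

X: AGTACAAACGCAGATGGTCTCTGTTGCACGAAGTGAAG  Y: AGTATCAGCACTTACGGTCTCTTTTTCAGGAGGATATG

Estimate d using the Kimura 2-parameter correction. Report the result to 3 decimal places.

0.507

Of 38 sites, 5 differences are transitions and 9 are transversions, so P = 5/38 ≈ 0.131579 and Q = 9/38 ≈ 0.236842.
Under the Kimura two-parameter model, d = −½ ln(1 − 2P − Q) − ¼ ln(1 − 2Q).
1 − 2P − Q = 0.5, giving −½ ln(0.5) = 0.346574.
1 − 2Q = 0.526316, giving −¼ ln(0.526316) = 0.160463.
d = 0.346574 + 0.160463 = 0.507037.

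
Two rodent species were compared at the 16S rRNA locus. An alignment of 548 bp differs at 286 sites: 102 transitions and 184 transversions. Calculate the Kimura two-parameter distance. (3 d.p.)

P = 102/548 ≈ 0.186131 and Q = 184/548 ≈ 0.335766.
Under the Kimura two-parameter model, d = −½ ln(1 − 2P − Q) − ¼ ln(1 − 2Q).
1 − 2P − Q = 0.291972, giving −½ ln(0.291972) = 0.615549.
1 − 2Q = 0.328468, giving −¼ ln(0.328468) = 0.278329.
d = 0.615549 + 0.278329 = 0.893878.

0.894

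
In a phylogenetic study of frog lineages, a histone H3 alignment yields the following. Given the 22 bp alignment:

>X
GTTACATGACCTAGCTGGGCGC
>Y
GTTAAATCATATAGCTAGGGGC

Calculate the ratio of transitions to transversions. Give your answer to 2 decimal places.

0.50

Transitions are A↔G and C↔T; transversions are all other mismatches.
Transitions: 2. Transversions: 4.
R = 2/4 = 0.50.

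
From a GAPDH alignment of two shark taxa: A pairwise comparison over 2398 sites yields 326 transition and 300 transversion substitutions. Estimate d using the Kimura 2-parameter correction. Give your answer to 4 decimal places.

0.3249

P = 326/2398 ≈ 0.135947 and Q = 300/2398 ≈ 0.125104.
Under the Kimura two-parameter model, d = −½ ln(1 − 2P − Q) − ¼ ln(1 − 2Q).
1 − 2P − Q = 0.603002, giving −½ ln(0.603002) = 0.252917.
1 − 2Q = 0.749792, giving −¼ ln(0.749792) = 0.071990.
d = 0.252917 + 0.071990 = 0.324907.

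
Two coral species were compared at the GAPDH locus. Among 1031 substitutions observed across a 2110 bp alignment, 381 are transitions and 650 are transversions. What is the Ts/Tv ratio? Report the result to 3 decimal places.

R = 381/650 = 0.586153… ≈ 0.586 (to 3 d.p.).

0.586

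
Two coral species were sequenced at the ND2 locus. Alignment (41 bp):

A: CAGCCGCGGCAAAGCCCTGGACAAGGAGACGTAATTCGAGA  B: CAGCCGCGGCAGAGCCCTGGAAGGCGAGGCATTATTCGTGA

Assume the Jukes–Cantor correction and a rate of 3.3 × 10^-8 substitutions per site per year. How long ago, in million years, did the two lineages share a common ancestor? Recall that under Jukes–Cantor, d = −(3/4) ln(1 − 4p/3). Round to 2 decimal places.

The sequences differ at 9 of 41 sites (12, 22, 23, 24, 25, 29, 31, 33, 39), so p = 9/41 ≈ 0.219512.
d = −(3/4) ln(1 − 4p/3) = −0.75 ln(1 − 0.292683) = −0.75 ln(0.707317)
  = −0.75 × (-0.346276) = 0.259707 substitutions/site.
Under a molecular clock d = 2μt, so t = d/(2μ) = 0.259707 / (2 × 3.3 × 10^-8) = 3.93 million years.

3.93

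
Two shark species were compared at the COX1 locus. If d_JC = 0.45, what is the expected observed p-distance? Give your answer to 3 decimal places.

p = (3/4)(1 − e^(−4d/3)) = 0.75 × (1 − e^(-0.6)) = 0.75 × (1 − 0.548812) = 0.338391.

0.338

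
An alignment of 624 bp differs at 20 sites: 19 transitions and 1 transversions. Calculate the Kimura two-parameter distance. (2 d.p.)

0.03

P = 19/624 ≈ 0.030449 and Q = 1/624 ≈ 0.001603.
Under the Kimura two-parameter model, d = −½ ln(1 − 2P − Q) − ¼ ln(1 − 2Q).
1 − 2P − Q = 0.937499, giving −½ ln(0.937499) = 0.032270.
1 − 2Q = 0.996794, giving −¼ ln(0.996794) = 0.000803.
d = 0.032270 + 0.000803 = 0.033073.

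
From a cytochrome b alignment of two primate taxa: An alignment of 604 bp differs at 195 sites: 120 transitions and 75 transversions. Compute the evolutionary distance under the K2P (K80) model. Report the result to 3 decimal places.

0.440

P = 120/604 ≈ 0.198675 and Q = 75/604 ≈ 0.124172.
Under the Kimura two-parameter model, d = −½ ln(1 − 2P − Q) − ¼ ln(1 − 2Q).
1 − 2P − Q = 0.478478, giving −½ ln(0.478478) = 0.368573.
1 − 2Q = 0.751656, giving −¼ ln(0.751656) = 0.071369.
d = 0.368573 + 0.071369 = 0.439942.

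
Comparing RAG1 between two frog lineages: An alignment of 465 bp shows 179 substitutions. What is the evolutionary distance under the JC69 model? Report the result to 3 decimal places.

p = 179/465 ≈ 0.384946.
d = −(3/4) ln(1 − 4p/3) = −0.75 ln(1 − 0.513261) = −0.75 ln(0.486739)
  = −0.75 × (-0.720027) = 0.540020 substitutions/site.

0.540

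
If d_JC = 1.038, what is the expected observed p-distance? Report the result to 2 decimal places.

0.56

p = (3/4)(1 − e^(−4d/3)) = 0.75 × (1 − e^(-1.384)) = 0.75 × (1 − 0.250574) = 0.562070.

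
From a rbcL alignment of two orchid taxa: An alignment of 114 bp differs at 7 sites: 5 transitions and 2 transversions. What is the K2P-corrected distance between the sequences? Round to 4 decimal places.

0.0645

P = 5/114 ≈ 0.04386 and Q = 2/114 ≈ 0.017544.
Under the Kimura two-parameter model, d = −½ ln(1 − 2P − Q) − ¼ ln(1 − 2Q).
1 − 2P − Q = 0.894736, giving −½ ln(0.894736) = 0.055613.
1 − 2Q = 0.964912, giving −¼ ln(0.964912) = 0.008930.
d = 0.055613 + 0.008930 = 0.064543.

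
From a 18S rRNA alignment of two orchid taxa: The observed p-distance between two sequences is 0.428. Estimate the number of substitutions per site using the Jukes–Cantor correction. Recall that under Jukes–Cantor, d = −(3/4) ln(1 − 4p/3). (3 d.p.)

0.634

d = −(3/4) ln(1 − 4p/3) = −0.75 ln(1 − 0.570667) = −0.75 ln(0.429333)
  = −0.75 × (-0.845522) = 0.634142 substitutions/site.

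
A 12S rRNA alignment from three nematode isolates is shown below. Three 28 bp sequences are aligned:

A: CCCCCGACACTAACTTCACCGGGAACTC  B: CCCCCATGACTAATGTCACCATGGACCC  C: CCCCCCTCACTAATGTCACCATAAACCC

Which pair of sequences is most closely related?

A–B: 9/28 differ, p = 0.321, d = 0.420.
A–C: 8/28 differ, p = 0.286, d = 0.360.
B–C: 4/28 differ, p = 0.143, d = 0.158.
The smallest distance is between B and C.

B and C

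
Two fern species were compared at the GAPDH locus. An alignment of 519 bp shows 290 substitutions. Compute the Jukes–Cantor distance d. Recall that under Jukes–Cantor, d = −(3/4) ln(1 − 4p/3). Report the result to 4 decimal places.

p = 290/519 ≈ 0.558767.
d = −(3/4) ln(1 − 4p/3) = −0.75 ln(1 − 0.745023) = −0.75 ln(0.254977)
  = −0.75 × (-1.366582) = 1.024937 substitutions/site.

1.0249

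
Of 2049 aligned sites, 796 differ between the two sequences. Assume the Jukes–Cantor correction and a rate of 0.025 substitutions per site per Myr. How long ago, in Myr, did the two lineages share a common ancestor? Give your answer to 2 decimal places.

p = 796/2049 ≈ 0.388482.
d = −(3/4) ln(1 − 4p/3) = −0.75 ln(1 − 0.517976) = −0.75 ln(0.482024)
  = −0.75 × (-0.729761) = 0.547321 substitutions/site.
Under a molecular clock d = 2μt, so t = d/(2μ) = 0.547321 / (2 × 0.025) = 10.95 Myr.

10.95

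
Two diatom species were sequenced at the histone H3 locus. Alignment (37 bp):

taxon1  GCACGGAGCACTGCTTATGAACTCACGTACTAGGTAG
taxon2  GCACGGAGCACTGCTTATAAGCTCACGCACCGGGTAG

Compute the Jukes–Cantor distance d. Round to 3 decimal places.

The sequences differ at 5 of 37 sites (19, 21, 28, 31, 32), so p = 5/37 ≈ 0.135135.
d = −(3/4) ln(1 − 4p/3) = −0.75 ln(1 − 0.18018) = −0.75 ln(0.81982)
  = −0.75 × (-0.198670) = 0.149003 substitutions/site.

0.149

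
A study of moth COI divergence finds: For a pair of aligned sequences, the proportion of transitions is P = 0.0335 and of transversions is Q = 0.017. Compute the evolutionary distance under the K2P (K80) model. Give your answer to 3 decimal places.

0.053

Under the Kimura two-parameter model, d = −½ ln(1 − 2P − Q) − ¼ ln(1 − 2Q).
1 − 2P − Q = 0.916, giving −½ ln(0.916) = 0.043869.
1 − 2Q = 0.966, giving −¼ ln(0.966) = 0.008648.
d = 0.043869 + 0.008648 = 0.052517.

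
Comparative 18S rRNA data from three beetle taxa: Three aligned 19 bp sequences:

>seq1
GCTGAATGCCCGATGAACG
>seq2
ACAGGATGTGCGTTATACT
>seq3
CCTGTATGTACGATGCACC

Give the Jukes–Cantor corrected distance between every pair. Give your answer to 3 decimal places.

d(seq1,seq2) = 0.749, d(seq1,seq3) = 0.410, d(seq2,seq3) = 0.618

seq1–seq2: 9/19 sites differ → p ≈ 0.473684, d = −0.75 ln(1 − 0.631579) = 0.748897 ≈ 0.749.
seq1–seq3: 6/19 sites differ → p ≈ 0.315789, d = −0.75 ln(1 − 0.421052) = 0.409907 ≈ 0.410.
seq2–seq3: 8/19 sites differ → p ≈ 0.421053, d = −0.75 ln(1 − 0.561404) = 0.618132 ≈ 0.618.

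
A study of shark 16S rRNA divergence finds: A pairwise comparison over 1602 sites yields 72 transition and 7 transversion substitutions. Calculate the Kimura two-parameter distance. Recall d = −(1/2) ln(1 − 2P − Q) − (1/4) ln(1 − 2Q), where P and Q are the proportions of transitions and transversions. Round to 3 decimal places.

0.052

P = 72/1602 ≈ 0.044944 and Q = 7/1602 ≈ 0.00437.
Under the Kimura two-parameter model, d = −½ ln(1 − 2P − Q) − ¼ ln(1 − 2Q).
1 − 2P − Q = 0.905742, giving −½ ln(0.905742) = 0.049500.
1 − 2Q = 0.99126, giving −¼ ln(0.99126) = 0.002195.
d = 0.049500 + 0.002195 = 0.051695.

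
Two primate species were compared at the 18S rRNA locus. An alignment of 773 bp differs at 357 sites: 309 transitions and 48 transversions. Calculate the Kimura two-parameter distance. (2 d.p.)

1.02

P = 309/773 ≈ 0.399741 and Q = 48/773 ≈ 0.062096.
Under the Kimura two-parameter model, d = −½ ln(1 − 2P − Q) − ¼ ln(1 − 2Q).
1 − 2P − Q = 0.138422, giving −½ ln(0.138422) = 0.988724.
1 − 2Q = 0.875808, giving −¼ ln(0.875808) = 0.033152.
d = 0.988724 + 0.033152 = 1.021876.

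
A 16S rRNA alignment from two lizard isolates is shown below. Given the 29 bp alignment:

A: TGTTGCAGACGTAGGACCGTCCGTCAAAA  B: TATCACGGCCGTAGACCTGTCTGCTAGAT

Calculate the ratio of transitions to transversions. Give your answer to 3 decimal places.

3.333

Transitions are A↔G and C↔T; transversions are all other mismatches.
Transitions: 10. Transversions: 3.
R = 10/3 = 3.333333… ≈ 3.333 (to 3 d.p.).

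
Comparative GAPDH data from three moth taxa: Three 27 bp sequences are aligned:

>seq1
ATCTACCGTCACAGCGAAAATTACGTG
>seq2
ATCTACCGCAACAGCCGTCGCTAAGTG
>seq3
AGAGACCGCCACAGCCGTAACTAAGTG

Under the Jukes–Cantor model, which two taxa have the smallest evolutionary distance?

seq1–seq2: 9/27 differ, p = 0.333, d = 0.441.
seq1–seq3: 9/27 differ, p = 0.333, d = 0.441.
seq2–seq3: 6/27 differ, p = 0.222, d = 0.264.
The smallest distance is between seq2 and seq3.

seq2 and seq3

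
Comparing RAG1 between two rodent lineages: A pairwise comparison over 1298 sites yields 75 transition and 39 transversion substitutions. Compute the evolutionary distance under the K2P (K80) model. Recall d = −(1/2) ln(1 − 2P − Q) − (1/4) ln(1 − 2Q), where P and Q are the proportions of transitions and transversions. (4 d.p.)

0.0942

P = 75/1298 ≈ 0.057781 and Q = 39/1298 ≈ 0.030046.
Under the Kimura two-parameter model, d = −½ ln(1 − 2P − Q) − ¼ ln(1 − 2Q).
1 − 2P − Q = 0.854392, giving −½ ln(0.854392) = 0.078683.
1 − 2Q = 0.939908, giving −¼ ln(0.939908) = 0.015493.
d = 0.078683 + 0.015493 = 0.094176.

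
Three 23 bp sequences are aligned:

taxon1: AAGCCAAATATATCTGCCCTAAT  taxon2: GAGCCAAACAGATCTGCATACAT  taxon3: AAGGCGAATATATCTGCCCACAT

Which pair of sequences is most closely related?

taxon1 and taxon3

taxon1–taxon2: 7/23 differ, p = 0.304, d = 0.390.
taxon1–taxon3: 4/23 differ, p = 0.174, d = 0.198.
taxon2–taxon3: 7/23 differ, p = 0.304, d = 0.390.
The smallest distance is between taxon1 and taxon3.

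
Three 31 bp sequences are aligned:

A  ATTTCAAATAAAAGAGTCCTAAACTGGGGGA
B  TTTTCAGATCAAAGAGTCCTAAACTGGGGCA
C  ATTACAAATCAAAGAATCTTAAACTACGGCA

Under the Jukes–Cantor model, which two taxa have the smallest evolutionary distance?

A and B

A–B: 4/31 differ, p = 0.129, d = 0.142.
A–C: 7/31 differ, p = 0.226, d = 0.269.
B–C: 7/31 differ, p = 0.226, d = 0.269.
The smallest distance is between A and B.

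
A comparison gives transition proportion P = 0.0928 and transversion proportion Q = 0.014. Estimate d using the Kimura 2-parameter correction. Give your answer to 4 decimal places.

Under the Kimura two-parameter model, d = −½ ln(1 − 2P − Q) − ¼ ln(1 − 2Q).
1 − 2P − Q = 0.8004, giving −½ ln(0.8004) = 0.111322.
1 − 2Q = 0.972, giving −¼ ln(0.972) = 0.007100.
d = 0.111322 + 0.007100 = 0.118422.

0.1184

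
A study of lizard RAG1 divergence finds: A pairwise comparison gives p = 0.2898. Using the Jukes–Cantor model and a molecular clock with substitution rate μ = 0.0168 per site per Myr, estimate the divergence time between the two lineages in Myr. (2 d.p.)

d = −(3/4) ln(1 − 4p/3) = −0.75 ln(1 − 0.3864) = −0.75 ln(0.6136)
  = −0.75 × (-0.488412) = 0.366309 substitutions/site.
Under a molecular clock d = 2μt, so t = d/(2μ) = 0.366309 / (2 × 0.0168) = 10.90 Myr.

10.90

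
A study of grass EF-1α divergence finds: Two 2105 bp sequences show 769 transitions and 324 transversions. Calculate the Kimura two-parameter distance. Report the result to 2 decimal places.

P = 769/2105 ≈ 0.365321 and Q = 324/2105 ≈ 0.153919.
Under the Kimura two-parameter model, d = −½ ln(1 − 2P − Q) − ¼ ln(1 − 2Q).
1 − 2P − Q = 0.115439, giving −½ ln(0.115439) = 1.079507.
1 − 2Q = 0.692162, giving −¼ ln(0.692162) = 0.091984.
d = 1.079507 + 0.091984 = 1.171491.

1.17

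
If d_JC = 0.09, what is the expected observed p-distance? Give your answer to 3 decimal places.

p = (3/4)(1 − e^(−4d/3)) = 0.75 × (1 − e^(-0.12)) = 0.75 × (1 − 0.886920) = 0.084810.

0.085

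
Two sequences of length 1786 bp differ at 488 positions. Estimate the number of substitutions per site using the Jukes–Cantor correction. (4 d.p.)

p = 488/1786 ≈ 0.273236.
d = −(3/4) ln(1 − 4p/3) = −0.75 ln(1 − 0.364315) = −0.75 ln(0.635685)
  = −0.75 × (-0.453052) = 0.339789 substitutions/site.

0.3398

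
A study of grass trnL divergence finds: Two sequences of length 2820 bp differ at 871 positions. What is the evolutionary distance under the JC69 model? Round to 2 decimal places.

0.40

p = 871/2820 ≈ 0.308865.
d = −(3/4) ln(1 − 4p/3) = −0.75 ln(1 − 0.41182) = −0.75 ln(0.58818)
  = −0.75 × (-0.530722) = 0.398042 substitutions/site.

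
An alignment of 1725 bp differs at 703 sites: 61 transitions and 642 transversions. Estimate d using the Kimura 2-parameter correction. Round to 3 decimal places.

0.633

P = 61/1725 ≈ 0.035362 and Q = 642/1725 ≈ 0.372174.
Under the Kimura two-parameter model, d = −½ ln(1 − 2P − Q) − ¼ ln(1 − 2Q).
1 − 2P − Q = 0.557102, giving −½ ln(0.557102) = 0.292503.
1 − 2Q = 0.255652, giving −¼ ln(0.255652) = 0.340985.
d = 0.292503 + 0.340985 = 0.633488.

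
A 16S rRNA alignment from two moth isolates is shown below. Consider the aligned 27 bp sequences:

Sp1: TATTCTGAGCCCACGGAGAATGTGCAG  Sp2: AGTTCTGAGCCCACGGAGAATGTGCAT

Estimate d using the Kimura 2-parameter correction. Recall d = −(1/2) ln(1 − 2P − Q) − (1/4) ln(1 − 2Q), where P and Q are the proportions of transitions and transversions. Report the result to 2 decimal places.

Of 27 sites, 1 differences are transitions and 2 are transversions, so P = 1/27 ≈ 0.037037 and Q = 2/27 ≈ 0.074074.
Under the Kimura two-parameter model, d = −½ ln(1 − 2P − Q) − ¼ ln(1 − 2Q).
1 − 2P − Q = 0.851852, giving −½ ln(0.851852) = 0.080171.
1 − 2Q = 0.851852, giving −¼ ln(0.851852) = 0.040086.
d = 0.080171 + 0.040086 = 0.120257.

0.12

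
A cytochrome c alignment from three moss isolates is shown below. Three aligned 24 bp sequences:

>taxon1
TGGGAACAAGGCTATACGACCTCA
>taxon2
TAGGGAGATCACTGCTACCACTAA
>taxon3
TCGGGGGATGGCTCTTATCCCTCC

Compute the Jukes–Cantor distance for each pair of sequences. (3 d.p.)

taxon1–taxon2: 14/24 sites differ → p ≈ 0.583333, d = −0.75 ln(1 − 0.777777) = 1.128055 ≈ 1.128.
taxon1–taxon3: 11/24 sites differ → p ≈ 0.458333, d = −0.75 ln(1 − 0.611111) = 0.708346 ≈ 0.708.
taxon2–taxon3: 10/24 sites differ → p ≈ 0.416667, d = −0.75 ln(1 − 0.555556) = 0.608198 ≈ 0.608.

d(taxon1,taxon2) = 1.128, d(taxon1,taxon3) = 0.708, d(taxon2,taxon3) = 0.608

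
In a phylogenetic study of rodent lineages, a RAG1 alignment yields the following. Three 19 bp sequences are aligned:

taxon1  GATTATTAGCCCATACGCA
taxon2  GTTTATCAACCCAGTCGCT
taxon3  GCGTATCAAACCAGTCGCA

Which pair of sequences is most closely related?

taxon2 and taxon3

taxon1–taxon2: 6/19 differ, p = 0.316, d = 0.410.
taxon1–taxon3: 7/19 differ, p = 0.368, d = 0.507.
taxon2–taxon3: 4/19 differ, p = 0.211, d = 0.247.
The smallest distance is between taxon2 and taxon3.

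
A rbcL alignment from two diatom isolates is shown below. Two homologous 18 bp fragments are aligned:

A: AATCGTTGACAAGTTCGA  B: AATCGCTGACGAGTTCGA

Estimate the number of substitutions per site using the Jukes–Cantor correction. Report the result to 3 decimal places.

0.120

The sequences differ at 2 of 18 sites (6, 11), so p = 2/18 ≈ 0.111111.
d = −(3/4) ln(1 − 4p/3) = −0.75 ln(1 − 0.148148) = −0.75 ln(0.851852)
  = −0.75 × (-0.160342) = 0.120257 substitutions/site.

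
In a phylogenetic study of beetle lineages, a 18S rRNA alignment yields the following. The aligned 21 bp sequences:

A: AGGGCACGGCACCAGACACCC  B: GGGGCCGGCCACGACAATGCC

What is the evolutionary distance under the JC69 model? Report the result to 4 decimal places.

0.6355

The sequences differ at 9 of 21 sites (1, 6, 7, 9, 13, 15, 17, 18, 19), so p = 9/21 ≈ 0.428571.
d = −(3/4) ln(1 − 4p/3) = −0.75 ln(1 − 0.571428) = −0.75 ln(0.428572)
  = −0.75 × (-0.847297) = 0.635473 substitutions/site.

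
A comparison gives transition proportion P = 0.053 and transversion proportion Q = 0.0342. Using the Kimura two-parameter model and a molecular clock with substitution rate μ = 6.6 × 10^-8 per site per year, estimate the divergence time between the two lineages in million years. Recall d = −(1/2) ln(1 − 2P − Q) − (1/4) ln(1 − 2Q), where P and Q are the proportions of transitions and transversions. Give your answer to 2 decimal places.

0.71

Under the Kimura two-parameter model, d = −½ ln(1 − 2P − Q) − ¼ ln(1 − 2Q).
1 − 2P − Q = 0.8598, giving −½ ln(0.8598) = 0.075528.
1 − 2Q = 0.9316, giving −¼ ln(0.9316) = 0.017713.
d = 0.075528 + 0.017713 = 0.093241.
Under a molecular clock d = 2μt, so t = d/(2μ) = 0.093241 / (2 × 6.6 × 10^-8) = 0.71 million years.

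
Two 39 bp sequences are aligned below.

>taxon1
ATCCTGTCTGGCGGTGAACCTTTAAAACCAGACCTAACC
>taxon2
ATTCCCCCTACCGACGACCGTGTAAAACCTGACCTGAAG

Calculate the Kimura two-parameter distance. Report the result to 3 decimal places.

Of 39 sites, 7 differences are transitions and 8 are transversions, so P = 7/39 ≈ 0.179487 and Q = 8/39 ≈ 0.205128.
Under the Kimura two-parameter model, d = −½ ln(1 − 2P − Q) − ¼ ln(1 − 2Q).
1 − 2P − Q = 0.435898, giving −½ ln(0.435898) = 0.415174.
1 − 2Q = 0.589744, giving −¼ ln(0.589744) = 0.132017.
d = 0.415174 + 0.132017 = 0.547191.

0.547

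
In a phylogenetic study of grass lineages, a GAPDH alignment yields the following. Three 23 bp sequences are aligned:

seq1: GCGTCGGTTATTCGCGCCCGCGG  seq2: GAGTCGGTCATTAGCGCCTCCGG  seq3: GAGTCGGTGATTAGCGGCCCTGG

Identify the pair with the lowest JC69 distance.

seq1–seq2: 5/23 differ, p = 0.217, d = 0.257.
seq1–seq3: 6/23 differ, p = 0.261, d = 0.321.
seq2–seq3: 4/23 differ, p = 0.174, d = 0.198.
The smallest distance is between seq2 and seq3.

seq2 and seq3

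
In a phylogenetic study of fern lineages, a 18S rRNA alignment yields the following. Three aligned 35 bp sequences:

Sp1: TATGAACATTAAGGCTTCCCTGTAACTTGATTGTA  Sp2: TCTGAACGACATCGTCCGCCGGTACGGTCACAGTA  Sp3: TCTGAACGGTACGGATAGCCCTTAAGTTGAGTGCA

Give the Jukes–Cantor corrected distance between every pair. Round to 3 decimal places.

d(Sp1,Sp2) = 0.782, d(Sp1,Sp3) = 0.458, d(Sp2,Sp3) = 0.635

Sp1–Sp2: 17/35 sites differ → p ≈ 0.485714, d = −0.75 ln(1 − 0.647619) = 0.782282 ≈ 0.782.
Sp1–Sp3: 12/35 sites differ → p ≈ 0.342857, d = −0.75 ln(1 − 0.457143) = 0.458182 ≈ 0.458.
Sp2–Sp3: 15/35 sites differ → p ≈ 0.428571, d = −0.75 ln(1 − 0.571428) = 0.635472 ≈ 0.635.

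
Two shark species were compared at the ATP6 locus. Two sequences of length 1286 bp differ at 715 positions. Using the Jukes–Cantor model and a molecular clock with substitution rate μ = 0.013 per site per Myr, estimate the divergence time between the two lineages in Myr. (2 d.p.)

p = 715/1286 ≈ 0.555988.
d = −(3/4) ln(1 − 4p/3) = −0.75 ln(1 − 0.741317) = −0.75 ln(0.258683)
  = −0.75 × (-1.352152) = 1.014114 substitutions/site.
Under a molecular clock d = 2μt, so t = d/(2μ) = 1.014114 / (2 × 0.013) = 39.00 Myr.

39.00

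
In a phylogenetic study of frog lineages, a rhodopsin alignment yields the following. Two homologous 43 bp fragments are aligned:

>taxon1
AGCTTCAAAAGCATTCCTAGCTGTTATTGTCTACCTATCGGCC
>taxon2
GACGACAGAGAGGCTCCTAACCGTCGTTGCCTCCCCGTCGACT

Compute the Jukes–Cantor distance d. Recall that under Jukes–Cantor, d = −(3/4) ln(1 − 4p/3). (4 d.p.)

The sequences differ at 20 of 43 sites, so p = 20/43 ≈ 0.465116.
d = −(3/4) ln(1 − 4p/3) = −0.75 ln(1 − 0.620155) = −0.75 ln(0.379845)
  = −0.75 × (-0.967992) = 0.725994 substitutions/site.

0.7260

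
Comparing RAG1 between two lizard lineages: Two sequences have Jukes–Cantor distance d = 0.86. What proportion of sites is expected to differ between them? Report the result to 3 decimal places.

p = (3/4)(1 − e^(−4d/3)) = 0.75 × (1 − e^(-1.146667)) = 0.75 × (1 − 0.317694) = 0.511730.

0.512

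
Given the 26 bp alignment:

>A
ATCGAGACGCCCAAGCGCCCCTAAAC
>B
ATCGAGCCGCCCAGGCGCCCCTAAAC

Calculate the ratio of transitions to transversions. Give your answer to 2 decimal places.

Transitions are A↔G and C↔T; transversions are all other mismatches.
Transitions: 1. Transversions: 1.
R = 1/1 = 1.00.

1.00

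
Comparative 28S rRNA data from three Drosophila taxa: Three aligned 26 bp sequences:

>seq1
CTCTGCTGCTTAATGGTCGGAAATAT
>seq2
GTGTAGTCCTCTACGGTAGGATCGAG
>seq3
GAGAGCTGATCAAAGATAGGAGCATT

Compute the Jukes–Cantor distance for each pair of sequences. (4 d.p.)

seq1–seq2: 13/26 sites differ → p = 0.5, d = −0.75 ln(1 − 0.666667) = 0.823960 ≈ 0.8240.
seq1–seq3: 13/26 sites differ → p = 0.5, d = −0.75 ln(1 − 0.666667) = 0.823960 ≈ 0.8240.
seq2–seq3: 13/26 sites differ → p = 0.5, d = −0.75 ln(1 − 0.666667) = 0.823960 ≈ 0.8240.

d(seq1,seq2) = 0.8240, d(seq1,seq3) = 0.8240, d(seq2,seq3) = 0.8240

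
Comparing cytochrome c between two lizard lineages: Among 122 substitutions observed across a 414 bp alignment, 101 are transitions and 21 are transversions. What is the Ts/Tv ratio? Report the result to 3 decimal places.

4.810

R = 101/21 = 4.809523… ≈ 4.810 (to 3 d.p.).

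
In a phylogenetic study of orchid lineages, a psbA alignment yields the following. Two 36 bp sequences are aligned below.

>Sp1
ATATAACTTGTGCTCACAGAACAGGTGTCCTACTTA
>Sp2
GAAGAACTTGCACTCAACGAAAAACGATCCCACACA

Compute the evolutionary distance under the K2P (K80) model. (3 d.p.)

0.619

Of 36 sites, 7 differences are transitions and 8 are transversions, so P = 7/36 ≈ 0.194444 and Q = 8/36 ≈ 0.222222.
Under the Kimura two-parameter model, d = −½ ln(1 − 2P − Q) − ¼ ln(1 − 2Q).
1 − 2P − Q = 0.38889, giving −½ ln(0.38889) = 0.472229.
1 − 2Q = 0.555556, giving −¼ ln(0.555556) = 0.146946.
d = 0.472229 + 0.146946 = 0.619175.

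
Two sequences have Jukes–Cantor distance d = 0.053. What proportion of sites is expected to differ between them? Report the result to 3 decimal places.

p = (3/4)(1 − e^(−4d/3)) = 0.75 × (1 − e^(-0.070667)) = 0.75 × (1 − 0.931772) = 0.051171.

0.051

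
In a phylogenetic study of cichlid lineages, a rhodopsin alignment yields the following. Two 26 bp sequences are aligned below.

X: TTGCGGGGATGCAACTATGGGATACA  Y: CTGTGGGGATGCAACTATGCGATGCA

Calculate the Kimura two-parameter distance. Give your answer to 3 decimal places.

Of 26 sites, 3 differences are transitions and 1 are transversions, so P = 3/26 ≈ 0.115385 and Q = 1/26 ≈ 0.038462.
Under the Kimura two-parameter model, d = −½ ln(1 − 2P − Q) − ¼ ln(1 − 2Q).
1 − 2P − Q = 0.730768, giving −½ ln(0.730768) = 0.156830.
1 − 2Q = 0.923076, giving −¼ ln(0.923076) = 0.020011.
d = 0.156830 + 0.020011 = 0.176841.

0.177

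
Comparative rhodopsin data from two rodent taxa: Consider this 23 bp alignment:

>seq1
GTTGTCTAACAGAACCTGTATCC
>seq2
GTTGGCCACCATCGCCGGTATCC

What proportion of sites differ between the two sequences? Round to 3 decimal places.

0.304

The sequences differ at 7 of 23 positions (sites 5, 7, 9, 12, 13, 14, 17).
p = 7/23 = 0.304347… ≈ 0.304 (to 3 d.p.).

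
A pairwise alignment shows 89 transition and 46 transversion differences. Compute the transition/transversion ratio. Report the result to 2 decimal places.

1.93

R = 89/46 = 1.934782… ≈ 1.93 (to 2 d.p.).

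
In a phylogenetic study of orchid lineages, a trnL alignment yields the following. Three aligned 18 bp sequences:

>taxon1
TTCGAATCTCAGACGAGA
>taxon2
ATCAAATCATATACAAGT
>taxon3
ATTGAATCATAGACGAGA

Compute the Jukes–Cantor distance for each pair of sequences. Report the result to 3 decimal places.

taxon1–taxon2: 7/18 sites differ → p ≈ 0.388889, d = −0.75 ln(1 − 0.518519) = 0.548166 ≈ 0.548.
taxon1–taxon3: 4/18 sites differ → p ≈ 0.222222, d = −0.75 ln(1 − 0.296296) = 0.263548 ≈ 0.264.
taxon2–taxon3: 5/18 sites differ → p ≈ 0.277778, d = −0.75 ln(1 − 0.370371) = 0.346968 ≈ 0.347.

d(taxon1,taxon2) = 0.548, d(taxon1,taxon3) = 0.264, d(taxon2,taxon3) = 0.347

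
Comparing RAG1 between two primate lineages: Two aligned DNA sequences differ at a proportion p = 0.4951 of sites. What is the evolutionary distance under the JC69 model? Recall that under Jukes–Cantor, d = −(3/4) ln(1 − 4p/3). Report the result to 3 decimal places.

d = −(3/4) ln(1 − 4p/3) = −0.75 ln(1 − 0.660133) = −0.75 ln(0.339867)
  = −0.75 × (-1.079201) = 0.809401 substitutions/site.

0.809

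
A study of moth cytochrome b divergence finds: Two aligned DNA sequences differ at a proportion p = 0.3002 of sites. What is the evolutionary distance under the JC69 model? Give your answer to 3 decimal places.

0.383

d = −(3/4) ln(1 − 4p/3) = −0.75 ln(1 − 0.400267) = −0.75 ln(0.599733)
  = −0.75 × (-0.511271) = 0.383453 substitutions/site.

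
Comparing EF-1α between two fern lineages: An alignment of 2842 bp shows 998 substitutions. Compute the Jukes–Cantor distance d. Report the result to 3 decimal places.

p = 998/2842 ≈ 0.351161.
d = −(3/4) ln(1 − 4p/3) = −0.75 ln(1 − 0.468215) = −0.75 ln(0.531785)
  = −0.75 × (-0.631516) = 0.473637 substitutions/site.

0.474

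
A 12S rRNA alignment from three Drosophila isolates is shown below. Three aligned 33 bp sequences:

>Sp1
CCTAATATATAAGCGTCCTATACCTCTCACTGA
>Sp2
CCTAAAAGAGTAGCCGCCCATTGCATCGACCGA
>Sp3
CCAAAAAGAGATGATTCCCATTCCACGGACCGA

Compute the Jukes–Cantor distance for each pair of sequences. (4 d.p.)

d(Sp1,Sp2) = 0.6254, d(Sp1,Sp3) = 0.5587, d(Sp2,Sp3) = 0.3390

Sp1–Sp2: 14/33 sites differ → p ≈ 0.424242, d = −0.75 ln(1 − 0.565656) = 0.625439 ≈ 0.6254.
Sp1–Sp3: 13/33 sites differ → p ≈ 0.393939, d = −0.75 ln(1 − 0.525252) = 0.558728 ≈ 0.5587.
Sp2–Sp3: 9/33 sites differ → p ≈ 0.272727, d = −0.75 ln(1 − 0.363636) = 0.338988 ≈ 0.3390.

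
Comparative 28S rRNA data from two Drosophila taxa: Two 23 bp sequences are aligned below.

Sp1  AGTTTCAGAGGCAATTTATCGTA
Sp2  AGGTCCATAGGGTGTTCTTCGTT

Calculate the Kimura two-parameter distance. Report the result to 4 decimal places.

Of 23 sites, 3 differences are transitions and 6 are transversions, so P = 3/23 ≈ 0.130435 and Q = 6/23 ≈ 0.26087.
Under the Kimura two-parameter model, d = −½ ln(1 − 2P − Q) − ¼ ln(1 − 2Q).
1 − 2P − Q = 0.47826, giving −½ ln(0.47826) = 0.368800.
1 − 2Q = 0.47826, giving −¼ ln(0.47826) = 0.184400.
d = 0.368800 + 0.184400 = 0.553200.

0.5532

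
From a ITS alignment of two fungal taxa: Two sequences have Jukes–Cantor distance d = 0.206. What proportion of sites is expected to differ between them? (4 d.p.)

p = (3/4)(1 − e^(−4d/3)) = 0.75 × (1 − e^(-0.274667)) = 0.75 × (1 − 0.759825) = 0.180131.

0.1801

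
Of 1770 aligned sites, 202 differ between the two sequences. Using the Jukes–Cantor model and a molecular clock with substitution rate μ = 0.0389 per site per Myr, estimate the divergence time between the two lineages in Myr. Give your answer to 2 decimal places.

1.59

p = 202/1770 ≈ 0.114124.
d = −(3/4) ln(1 − 4p/3) = −0.75 ln(1 − 0.152165) = −0.75 ln(0.847835)
  = −0.75 × (-0.165069) = 0.123802 substitutions/site.
Under a molecular clock d = 2μt, so t = d/(2μ) = 0.123802 / (2 × 0.0389) = 1.59 Myr.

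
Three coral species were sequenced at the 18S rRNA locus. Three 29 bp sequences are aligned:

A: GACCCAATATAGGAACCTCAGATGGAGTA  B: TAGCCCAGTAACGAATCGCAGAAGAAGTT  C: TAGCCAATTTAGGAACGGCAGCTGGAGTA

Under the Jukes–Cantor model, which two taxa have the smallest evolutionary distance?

A–B: 12/29 differ, p = 0.414, d = 0.602.
A–C: 6/29 differ, p = 0.207, d = 0.242.
B–C: 10/29 differ, p = 0.345, d = 0.462.
The smallest distance is between A and C.

A and C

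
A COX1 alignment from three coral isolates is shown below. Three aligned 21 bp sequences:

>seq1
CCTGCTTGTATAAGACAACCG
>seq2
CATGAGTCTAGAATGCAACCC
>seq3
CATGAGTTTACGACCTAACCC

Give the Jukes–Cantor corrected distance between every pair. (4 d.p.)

d(seq1,seq2) = 0.5319, d(seq1,seq3) = 0.7557, d(seq2,seq3) = 0.3597

seq1–seq2: 8/21 sites differ → p ≈ 0.380952, d = −0.75 ln(1 − 0.507936) = 0.531860 ≈ 0.5319.
seq1–seq3: 10/21 sites differ → p ≈ 0.47619, d = −0.75 ln(1 − 0.63492) = 0.755729 ≈ 0.7557.
seq2–seq3: 6/21 sites differ → p ≈ 0.285714, d = −0.75 ln(1 − 0.380952) = 0.359679 ≈ 0.3597.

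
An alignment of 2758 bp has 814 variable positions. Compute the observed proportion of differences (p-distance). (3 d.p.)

p = 814/2758 = 0.295141… ≈ 0.295 (to 3 d.p.).

0.295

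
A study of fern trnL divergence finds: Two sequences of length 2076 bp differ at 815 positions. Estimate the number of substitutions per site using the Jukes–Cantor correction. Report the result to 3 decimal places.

0.556

p = 815/2076 ≈ 0.392582.
d = −(3/4) ln(1 − 4p/3) = −0.75 ln(1 − 0.523443) = −0.75 ln(0.476557)
  = −0.75 × (-0.741168) = 0.555876 substitutions/site.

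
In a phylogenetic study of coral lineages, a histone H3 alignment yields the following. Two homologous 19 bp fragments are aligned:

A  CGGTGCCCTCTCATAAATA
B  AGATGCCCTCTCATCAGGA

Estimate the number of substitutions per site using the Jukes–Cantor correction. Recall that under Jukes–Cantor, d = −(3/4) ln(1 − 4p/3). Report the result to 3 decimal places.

The sequences differ at 5 of 19 sites (1, 3, 15, 17, 18), so p = 5/19 ≈ 0.263158.
d = −(3/4) ln(1 − 4p/3) = −0.75 ln(1 − 0.350877) = −0.75 ln(0.649123)
  = −0.75 × (-0.432133) = 0.324100 substitutions/site.

0.324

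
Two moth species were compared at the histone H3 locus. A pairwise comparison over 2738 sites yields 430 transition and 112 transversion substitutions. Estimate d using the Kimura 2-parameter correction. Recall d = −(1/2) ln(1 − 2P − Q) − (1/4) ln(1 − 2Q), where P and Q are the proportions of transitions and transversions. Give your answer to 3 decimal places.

P = 430/2738 ≈ 0.157049 and Q = 112/2738 ≈ 0.040906.
Under the Kimura two-parameter model, d = −½ ln(1 − 2P − Q) − ¼ ln(1 − 2Q).
1 − 2P − Q = 0.644996, giving −½ ln(0.644996) = 0.219256.
1 − 2Q = 0.918188, giving −¼ ln(0.918188) = 0.021338.
d = 0.219256 + 0.021338 = 0.240594.

0.241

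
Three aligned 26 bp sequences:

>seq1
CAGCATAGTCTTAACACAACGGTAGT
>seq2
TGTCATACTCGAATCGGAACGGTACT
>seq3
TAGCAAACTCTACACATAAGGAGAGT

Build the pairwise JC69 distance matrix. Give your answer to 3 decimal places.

d(seq1,seq2) = 0.539, d(seq1,seq3) = 0.464, d(seq2,seq3) = 0.717

seq1–seq2: 10/26 sites differ → p ≈ 0.384615, d = −0.75 ln(1 − 0.51282) = 0.539341 ≈ 0.539.
seq1–seq3: 9/26 sites differ → p ≈ 0.346154, d = −0.75 ln(1 − 0.461539) = 0.464280 ≈ 0.464.
seq2–seq3: 12/26 sites differ → p ≈ 0.461538, d = −0.75 ln(1 − 0.615384) = 0.716632 ≈ 0.717.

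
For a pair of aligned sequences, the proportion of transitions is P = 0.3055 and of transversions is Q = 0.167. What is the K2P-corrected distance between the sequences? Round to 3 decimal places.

0.854

Under the Kimura two-parameter model, d = −½ ln(1 − 2P − Q) − ¼ ln(1 − 2Q).
1 − 2P − Q = 0.222, giving −½ ln(0.222) = 0.752539.
1 − 2Q = 0.666, giving −¼ ln(0.666) = 0.101616.
d = 0.752539 + 0.101616 = 0.854155.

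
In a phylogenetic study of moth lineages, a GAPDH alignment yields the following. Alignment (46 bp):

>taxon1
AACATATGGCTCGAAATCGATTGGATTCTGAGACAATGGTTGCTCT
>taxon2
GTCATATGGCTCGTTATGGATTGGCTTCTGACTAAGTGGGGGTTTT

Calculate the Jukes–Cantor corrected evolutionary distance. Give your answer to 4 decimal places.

The sequences differ at 14 of 46 sites, so p = 14/46 ≈ 0.304348.
d = −(3/4) ln(1 − 4p/3) = −0.75 ln(1 − 0.405797) = −0.75 ln(0.594203)
  = −0.75 × (-0.520534) = 0.390401 substitutions/site.

0.3904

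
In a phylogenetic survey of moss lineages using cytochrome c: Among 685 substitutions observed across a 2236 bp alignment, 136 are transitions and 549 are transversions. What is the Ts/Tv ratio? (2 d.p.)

R = 136/549 = 0.247723… ≈ 0.25 (to 2 d.p.).

0.25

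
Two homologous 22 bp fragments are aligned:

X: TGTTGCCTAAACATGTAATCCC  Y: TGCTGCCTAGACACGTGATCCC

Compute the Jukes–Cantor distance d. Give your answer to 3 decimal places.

The sequences differ at 4 of 22 sites (3, 10, 14, 17), so p = 4/22 ≈ 0.181818.
d = −(3/4) ln(1 − 4p/3) = −0.75 ln(1 − 0.242424) = −0.75 ln(0.757576)
  = −0.75 × (-0.277631) = 0.208223 substitutions/site.

0.208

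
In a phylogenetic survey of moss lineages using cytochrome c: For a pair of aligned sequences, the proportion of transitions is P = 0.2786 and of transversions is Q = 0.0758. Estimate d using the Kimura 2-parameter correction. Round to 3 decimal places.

Under the Kimura two-parameter model, d = −½ ln(1 − 2P − Q) − ¼ ln(1 − 2Q).
1 − 2P − Q = 0.367, giving −½ ln(0.367) = 0.501197.
1 − 2Q = 0.8484, giving −¼ ln(0.8484) = 0.041101.
d = 0.501197 + 0.041101 = 0.542298.

0.542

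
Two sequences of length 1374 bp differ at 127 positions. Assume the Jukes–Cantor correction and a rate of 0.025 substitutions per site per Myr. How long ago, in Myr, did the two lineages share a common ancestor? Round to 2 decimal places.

p = 127/1374 ≈ 0.092431.
d = −(3/4) ln(1 − 4p/3) = −0.75 ln(1 − 0.123241) = −0.75 ln(0.876759)
  = −0.75 × (-0.131523) = 0.098642 substitutions/site.
Under a molecular clock d = 2μt, so t = d/(2μ) = 0.098642 / (2 × 0.025) = 1.97 Myr.

1.97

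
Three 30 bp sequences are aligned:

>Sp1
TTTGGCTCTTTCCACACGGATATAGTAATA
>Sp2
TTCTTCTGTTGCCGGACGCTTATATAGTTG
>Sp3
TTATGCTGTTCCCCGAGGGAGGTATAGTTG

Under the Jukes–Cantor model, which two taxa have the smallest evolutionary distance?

Sp1–Sp2: 14/30 differ, p = 0.467, d = 0.730.
Sp1–Sp3: 14/30 differ, p = 0.467, d = 0.730.
Sp2–Sp3: 9/30 differ, p = 0.300, d = 0.383.
The smallest distance is between Sp2 and Sp3.

Sp2 and Sp3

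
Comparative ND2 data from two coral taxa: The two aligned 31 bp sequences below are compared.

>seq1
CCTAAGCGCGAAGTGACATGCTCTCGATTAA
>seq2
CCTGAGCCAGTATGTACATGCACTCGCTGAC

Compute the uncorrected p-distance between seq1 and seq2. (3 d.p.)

The sequences differ at 11 of 31 positions.
p = 11/31 = 0.354838… ≈ 0.355 (to 3 d.p.).

0.355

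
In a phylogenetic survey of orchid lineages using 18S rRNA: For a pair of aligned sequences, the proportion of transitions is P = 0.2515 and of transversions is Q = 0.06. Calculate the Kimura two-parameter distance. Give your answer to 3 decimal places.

Under the Kimura two-parameter model, d = −½ ln(1 − 2P − Q) − ¼ ln(1 − 2Q).
1 − 2P − Q = 0.437, giving −½ ln(0.437) = 0.413911.
1 − 2Q = 0.88, giving −¼ ln(0.88) = 0.031958.
d = 0.413911 + 0.031958 = 0.445869.

0.446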